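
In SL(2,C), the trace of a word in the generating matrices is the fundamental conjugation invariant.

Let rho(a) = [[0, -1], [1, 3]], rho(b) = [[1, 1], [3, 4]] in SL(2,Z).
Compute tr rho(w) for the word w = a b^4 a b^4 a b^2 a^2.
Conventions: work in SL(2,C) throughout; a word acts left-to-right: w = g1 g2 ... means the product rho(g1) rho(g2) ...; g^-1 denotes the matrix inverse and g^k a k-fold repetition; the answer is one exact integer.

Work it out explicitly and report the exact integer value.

356713127

rho(a) = [[0, -1], [1, 3]]
... * rho(b) = [[1, 1], [3, 4]]  ->  [[-3, -4], [10, 13]]
... * rho(b) = [[1, 1], [3, 4]]  ->  [[-15, -19], [49, 62]]
... * rho(b) = [[1, 1], [3, 4]]  ->  [[-72, -91], [235, 297]]
... * rho(b) = [[1, 1], [3, 4]]  ->  [[-345, -436], [1126, 1423]]
... * rho(a) = [[0, -1], [1, 3]]  ->  [[-436, -963], [1423, 3143]]
... * rho(b) = [[1, 1], [3, 4]]  ->  [[-3325, -4288], [10852, 13995]]
... * rho(b) = [[1, 1], [3, 4]]  ->  [[-16189, -20477], [52837, 66832]]
... * rho(b) = [[1, 1], [3, 4]]  ->  [[-77620, -98097], [253333, 320165]]
... * rho(b) = [[1, 1], [3, 4]]  ->  [[-371911, -470008], [1213828, 1533993]]
... * rho(a) = [[0, -1], [1, 3]]  ->  [[-470008, -1038113], [1533993, 3388151]]
... * rho(b) = [[1, 1], [3, 4]]  ->  [[-3584347, -4622460], [11698446, 15086597]]
... * rho(b) = [[1, 1], [3, 4]]  ->  [[-17451727, -22074187], [56958237, 72044834]]
... * rho(a) = [[0, -1], [1, 3]]  ->  [[-22074187, -48770834], [72044834, 159176265]]
... * rho(a) = [[0, -1], [1, 3]]  ->  [[-48770834, -124238315], [159176265, 405483961]]
tr = -48770834 + 405483961 = 356713127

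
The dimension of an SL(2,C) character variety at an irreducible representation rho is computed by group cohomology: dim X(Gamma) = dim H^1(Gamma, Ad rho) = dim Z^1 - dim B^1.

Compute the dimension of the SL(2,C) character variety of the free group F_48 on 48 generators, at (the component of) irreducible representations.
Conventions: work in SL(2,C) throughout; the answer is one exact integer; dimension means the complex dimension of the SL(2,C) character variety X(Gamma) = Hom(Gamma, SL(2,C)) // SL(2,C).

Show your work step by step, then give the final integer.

141

The free group F_48: 48 generators, no relators.
Z^1(Gamma, Ad rho) = (sl_2)^48: a cocycle is a free choice of one sl_2 vector per generator, so dim Z^1 = 3*48 = 144.
Irreducibility makes the coboundary map sl_2 -> Z^1 injective (trivial centralizer), so dim B^1 = 3.
Therefore dim X = 144 - 3 = 141.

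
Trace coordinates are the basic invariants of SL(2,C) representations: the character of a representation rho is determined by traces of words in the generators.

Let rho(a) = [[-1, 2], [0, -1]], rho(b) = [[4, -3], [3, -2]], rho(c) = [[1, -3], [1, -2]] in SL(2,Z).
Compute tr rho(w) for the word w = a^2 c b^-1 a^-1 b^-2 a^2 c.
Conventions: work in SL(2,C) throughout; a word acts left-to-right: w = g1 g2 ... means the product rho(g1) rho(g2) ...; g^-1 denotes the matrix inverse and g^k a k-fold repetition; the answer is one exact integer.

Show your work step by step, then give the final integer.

644

rho(a) = [[-1, 2], [0, -1]]
... * rho(a) = [[-1, 2], [0, -1]]  ->  [[1, -4], [0, 1]]
... * rho(c) = [[1, -3], [1, -2]]  ->  [[-3, 5], [1, -2]]
... * rho(b^-1) = [[-2, 3], [-3, 4]]  ->  [[-9, 11], [4, -5]]
... * rho(a^-1) = [[-1, -2], [0, -1]]  ->  [[9, 7], [-4, -3]]
... * rho(b^-1) = [[-2, 3], [-3, 4]]  ->  [[-39, 55], [17, -24]]
... * rho(b^-1) = [[-2, 3], [-3, 4]]  ->  [[-87, 103], [38, -45]]
... * rho(a) = [[-1, 2], [0, -1]]  ->  [[87, -277], [-38, 121]]
... * rho(a) = [[-1, 2], [0, -1]]  ->  [[-87, 451], [38, -197]]
... * rho(c) = [[1, -3], [1, -2]]  ->  [[364, -641], [-159, 280]]
tr = 364 + 280 = 644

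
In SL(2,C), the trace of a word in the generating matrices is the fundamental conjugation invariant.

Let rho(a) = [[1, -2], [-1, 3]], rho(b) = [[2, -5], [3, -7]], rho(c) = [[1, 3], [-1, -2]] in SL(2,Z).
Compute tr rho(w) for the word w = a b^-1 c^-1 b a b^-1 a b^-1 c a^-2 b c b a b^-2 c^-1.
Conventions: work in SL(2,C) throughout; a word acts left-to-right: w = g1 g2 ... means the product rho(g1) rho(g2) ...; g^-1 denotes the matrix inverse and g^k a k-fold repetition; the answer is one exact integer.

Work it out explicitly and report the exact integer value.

rho(a) = [[1, -2], [-1, 3]]
... * rho(b^-1) = [[-7, 5], [-3, 2]]  ->  [[-1, 1], [-2, 1]]
... * rho(c^-1) = [[-2, -3], [1, 1]]  ->  [[3, 4], [5, 7]]
... * rho(b) = [[2, -5], [3, -7]]  ->  [[18, -43], [31, -74]]
... * rho(a) = [[1, -2], [-1, 3]]  ->  [[61, -165], [105, -284]]
... * rho(b^-1) = [[-7, 5], [-3, 2]]  ->  [[68, -25], [117, -43]]
... * rho(a) = [[1, -2], [-1, 3]]  ->  [[93, -211], [160, -363]]
... * rho(b^-1) = [[-7, 5], [-3, 2]]  ->  [[-18, 43], [-31, 74]]
... * rho(c) = [[1, 3], [-1, -2]]  ->  [[-61, -140], [-105, -241]]
... * rho(a^-1) = [[3, 2], [1, 1]]  ->  [[-323, -262], [-556, -451]]
... * rho(a^-1) = [[3, 2], [1, 1]]  ->  [[-1231, -908], [-2119, -1563]]
... * rho(b) = [[2, -5], [3, -7]]  ->  [[-5186, 12511], [-8927, 21536]]
... * rho(c) = [[1, 3], [-1, -2]]  ->  [[-17697, -40580], [-30463, -69853]]
... * rho(b) = [[2, -5], [3, -7]]  ->  [[-157134, 372545], [-270485, 641286]]
... * rho(a) = [[1, -2], [-1, 3]]  ->  [[-529679, 1431903], [-911771, 2464828]]
... * rho(b^-1) = [[-7, 5], [-3, 2]]  ->  [[-587956, 215411], [-1012087, 370801]]
... * rho(b^-1) = [[-7, 5], [-3, 2]]  ->  [[3469459, -2508958], [5972206, -4318833]]
... * rho(c^-1) = [[-2, -3], [1, 1]]  ->  [[-9447876, -12917335], [-16263245, -22235451]]
tr = -9447876 + -22235451 = -31683327

-31683327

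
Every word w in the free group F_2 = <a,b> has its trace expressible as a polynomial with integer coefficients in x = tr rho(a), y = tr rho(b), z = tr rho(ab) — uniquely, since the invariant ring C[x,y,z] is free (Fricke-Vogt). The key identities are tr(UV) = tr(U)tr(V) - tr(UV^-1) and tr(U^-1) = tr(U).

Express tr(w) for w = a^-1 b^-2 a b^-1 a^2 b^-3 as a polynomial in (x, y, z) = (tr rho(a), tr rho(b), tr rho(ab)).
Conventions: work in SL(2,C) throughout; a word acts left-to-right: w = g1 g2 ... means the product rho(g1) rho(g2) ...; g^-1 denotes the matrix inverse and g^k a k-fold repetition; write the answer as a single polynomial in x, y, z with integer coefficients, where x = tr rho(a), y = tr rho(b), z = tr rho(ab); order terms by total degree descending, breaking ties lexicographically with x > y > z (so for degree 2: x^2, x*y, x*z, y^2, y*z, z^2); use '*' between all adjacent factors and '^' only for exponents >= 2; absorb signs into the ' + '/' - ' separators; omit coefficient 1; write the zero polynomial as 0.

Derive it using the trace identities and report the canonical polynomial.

use: tr(a^2) = tr(a) tr(a) - tr(1) = x^2 - 2
tr(a^2 b) = tr(a) tr(b a) - tr(b) = x*z - y
apply: tr(b^-1 a^2) = tr(a^2) tr(b) - tr(a^2 b) = x^2*y - x*z - y
apply: tr(a^2 b^-2) = tr(b^-1 a^2) tr(b) - tr(b^-1 a^2 b) = x^2*y^2 - x*y*z - x^2 - y^2 + 2
tr(a^3) = tr(a) tr(a^2) - tr(a) = x^3 - 3*x
apply: tr(a^2 b a) = tr(a) tr(b a^2) - tr(b a) = x^2*z - x*y - z
tr(a b a^3) = tr(a) tr(a^2 b a) - tr(a^2 b) = x^3*z - x^2*y - 2*x*z + y
tr(b a b a) = tr(a b) tr(a b) - tr(1) = z^2 - 2
use: tr(b a b) = tr(b) tr(a b) - tr(a) = y*z - x
use: tr(a b a b a) = tr(a) tr(b a b a) - tr(b a b) = x*z^2 - y*z - x
apply: tr(a b a^3 b) = tr(a) tr(a b a b a) - tr(a b a b) = x^2*z^2 - x*y*z - x^2 - z^2 + 2
tr(b a^3 b^-1 a) = tr(a b a^3) tr(b) - tr(a b a^3 b) = x^3*y*z - x^2*y^2 - x^2*z^2 - x*y*z + x^2 + y^2 + z^2 - 2
use: tr(a^-1 b a^3 b^-1) = tr(b a^3 b^-1) tr(a) - tr(b a^3 b^-1 a) = -x^3*y*z + x^4 + x^2*y^2 + x^2*z^2 + x*y*z - 4*x^2 - y^2 - z^2 + 2
use: tr(a^3 b^-2 a^-1 b) = tr(a^-1 b a^3 b^-1) tr(b) - tr(a^-1 b a^3) = -x^3*y^2*z + x^4*y + x^2*y^3 + x^2*y*z^2 + x*y^2*z - 4*x^2*y - y^3 - y*z^2 - x*z + 3*y
use: tr(a^3 b^-2 a^-1 b^-1) = tr(a^3 b^-2 a^-1) tr(b) - tr(a^3 b^-2 a^-1 b) = x^3*y^2*z - x^4*y - x^2*y*z^2 - 2*x*y^2*z + 3*x^2*y + y*z^2 + x*z - y
use: tr(a^2 b^-2 a^-1 b^-2 a) = tr(a^3 b^-2 a^-1 b^-1) tr(b) - tr(a^3 b^-2 a^-1) = x^3*y^3*z - x^4*y^2 - x^2*y^2*z^2 - 2*x*y^3*z + 2*x^2*y^2 + y^2*z^2 + 2*x*y*z + x^2 - 2
apply: tr(b a b a b a) = tr(a b) tr(a b a b) - tr(a^-1 b^-1) = z^3 - 3*z
use: tr(b a b a b) = tr(b) tr(a b a b) - tr(a b a) = y*z^2 - x*z - y
tr(a b a b a^2 b) = tr(a) tr(b a b a b a) - tr(b a b a b) = x*z^3 - y*z^2 - 2*x*z + y
use: tr(b a b a^2 b^-1 a) = tr(a b a b a^2) tr(b) - tr(a b a b a^2 b) = x^2*y*z^2 - x*y^2*z - x*z^3 - x^2*y + 2*x*z + y
use: tr(a b a^2 b^-1 a^-1 b) = tr(b a b a^2 b^-1) tr(a) - tr(b a b a^2 b^-1 a) = -x^2*y*z^2 + x^3*z + x*y^2*z + x*z^3 - 3*x*z - y
tr(a^-1 b^-1 a b a^2 b^-1) = tr(a b a^2 b^-1 a^-1) tr(b) - tr(a b a^2 b^-1 a^-1 b) = x^2*y*z^2 - x^3*z - x*y^2*z - x*z^3 + x^2*y + 3*x*z - y
apply: tr(b^-1 a b a) = tr(a b a) tr(b) - tr(a b a b) = x*y*z - y^2 - z^2 + 2
tr(a b a^2 b^-2 a^-1 b^-1) = tr(a^-1 b^-1 a b a^2 b^-1) tr(b) - tr(a^-1 b^-1 a b a^2) = x^2*y^2*z^2 - x^3*y*z - x*y^3*z - x*y*z^3 + x^2*y^2 + 2*x*y*z + z^2 - 2
use: tr(a^2 b^-2 a^-1 b^-2 a b) = tr(a b a^2 b^-2 a^-1 b^-1) tr(b) - tr(a b a^2 b^-2 a^-1) = x^2*y^3*z^2 - x^3*y^2*z - x*y^4*z - x*y^2*z^3 + x^2*y^3 + 2*x*y^2*z - x^2*y + y*z^2 + x*z - y
apply: tr(b^-2 a^-1 b^-2 a b^-1 a^2) = tr(a^2 b^-2 a^-1 b^-2 a) tr(b) - tr(a^2 b^-2 a^-1 b^-2 a b) = x^3*y^4*z - x^4*y^3 - 2*x^2*y^3*z^2 + x^3*y^2*z - x*y^4*z + x*y^2*z^3 + x^2*y^3 + y^3*z^2 + 2*x^2*y - y*z^2 - x*z - y
tr(a b^-1 a^2) = tr(a^3) tr(b) - tr(a^3 b) = x^3*y - x^2*z - 2*x*y + z
tr(b a b^-1 a^2 b^-1 a) = tr(a^2 b^-1 a b a) tr(b) - tr(a^2 b^-1 a b a b) = x^3*y^2*z - x^2*y^3 - 2*x^2*y*z^2 + x*z^3 + 2*x^2*y + y^3 + y*z^2 - 2*x*z - 3*y
apply: tr(a b^-1 a^2 b^-1 a^-1 b) = tr(b a b^-1 a^2 b^-1) tr(a) - tr(b a b^-1 a^2 b^-1 a) = -x^3*y^2*z + x^4*y + x^2*y^3 + 2*x^2*y*z^2 - x^3*z - x*z^3 - 4*x^2*y - y^3 - y*z^2 + 3*x*z + 3*y
use: tr(b^-1 a b^-1 a^2 b^-1 a^-1) = tr(a b^-1 a^2 b^-1 a^-1) tr(b) - tr(a b^-1 a^2 b^-1 a^-1 b) = x^3*y^2*z - x^4*y - 2*x^2*y*z^2 + x^3*z - x*y^2*z + x*z^3 + 3*x^2*y + y*z^2 - 3*x*z - y
apply: tr(b^-1 a^-1 b^-2 a b^-1 a^2) = tr(b^-1 a b^-1 a^2 b^-1 a^-1) tr(b) - tr(b^-1 a b^-1 a^2 b^-1 a^-1 b) = x^3*y^3*z - x^4*y^2 - 2*x^2*y^2*z^2 + x^3*y*z - x*y^3*z + x*y*z^3 + 2*x^2*y^2 + y^2*z^2 - 2*x*y*z + x^2 - 2
tr(a^-1 b^-2 a b^-1 a^2 b^-3) = tr(b^-2 a^-1 b^-2 a b^-1 a^2) tr(b) - tr(b^-2 a^-1 b^-2 a b^-1 a^2 b) = x^3*y^5*z - x^4*y^4 - 2*x^2*y^4*z^2 - x*y^5*z + x*y^3*z^3 + x^4*y^2 + x^2*y^4 + 2*x^2*y^2*z^2 + y^4*z^2 - x^3*y*z + x*y^3*z - x*y*z^3 - 2*y^2*z^2 + x*y*z - x^2 - y^2 + 2

x^3*y^5*z - x^4*y^4 - 2*x^2*y^4*z^2 - x*y^5*z + x*y^3*z^3 + x^4*y^2 + x^2*y^4 + 2*x^2*y^2*z^2 + y^4*z^2 - x^3*y*z + x*y^3*z - x*y*z^3 - 2*y^2*z^2 + x*y*z - x^2 - y^2 + 2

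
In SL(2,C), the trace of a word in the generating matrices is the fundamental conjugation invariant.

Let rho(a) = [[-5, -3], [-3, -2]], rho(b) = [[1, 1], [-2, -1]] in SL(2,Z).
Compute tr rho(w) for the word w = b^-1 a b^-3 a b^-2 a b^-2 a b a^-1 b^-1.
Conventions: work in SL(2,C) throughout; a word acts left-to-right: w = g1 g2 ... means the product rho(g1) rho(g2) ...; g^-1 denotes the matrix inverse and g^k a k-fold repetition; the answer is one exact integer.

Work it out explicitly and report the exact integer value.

rho(b^-1) = [[-1, -1], [2, 1]]
... * rho(a) = [[-5, -3], [-3, -2]]  ->  [[8, 5], [-13, -8]]
... * rho(b^-1) = [[-1, -1], [2, 1]]  ->  [[2, -3], [-3, 5]]
... * rho(b^-1) = [[-1, -1], [2, 1]]  ->  [[-8, -5], [13, 8]]
... * rho(b^-1) = [[-1, -1], [2, 1]]  ->  [[-2, 3], [3, -5]]
... * rho(a) = [[-5, -3], [-3, -2]]  ->  [[1, 0], [0, 1]]
... * rho(b^-1) = [[-1, -1], [2, 1]]  ->  [[-1, -1], [2, 1]]
... * rho(b^-1) = [[-1, -1], [2, 1]]  ->  [[-1, 0], [0, -1]]
... * rho(a) = [[-5, -3], [-3, -2]]  ->  [[5, 3], [3, 2]]
... * rho(b^-1) = [[-1, -1], [2, 1]]  ->  [[1, -2], [1, -1]]
... * rho(b^-1) = [[-1, -1], [2, 1]]  ->  [[-5, -3], [-3, -2]]
... * rho(a) = [[-5, -3], [-3, -2]]  ->  [[34, 21], [21, 13]]
... * rho(b) = [[1, 1], [-2, -1]]  ->  [[-8, 13], [-5, 8]]
... * rho(a^-1) = [[-2, 3], [3, -5]]  ->  [[55, -89], [34, -55]]
... * rho(b^-1) = [[-1, -1], [2, 1]]  ->  [[-233, -144], [-144, -89]]
tr = -233 + -89 = -322

-322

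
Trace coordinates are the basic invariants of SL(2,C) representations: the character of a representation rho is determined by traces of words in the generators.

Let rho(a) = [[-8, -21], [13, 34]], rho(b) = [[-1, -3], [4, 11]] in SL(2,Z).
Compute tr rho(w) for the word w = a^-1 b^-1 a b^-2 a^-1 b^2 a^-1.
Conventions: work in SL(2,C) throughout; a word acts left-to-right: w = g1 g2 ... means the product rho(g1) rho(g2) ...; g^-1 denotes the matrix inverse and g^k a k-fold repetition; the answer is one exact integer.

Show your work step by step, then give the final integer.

rho(a^-1) = [[34, 21], [-13, -8]]
... * rho(b^-1) = [[11, 3], [-4, -1]]  ->  [[290, 81], [-111, -31]]
... * rho(a) = [[-8, -21], [13, 34]]  ->  [[-1267, -3336], [485, 1277]]
... * rho(b^-1) = [[11, 3], [-4, -1]]  ->  [[-593, -465], [227, 178]]
... * rho(b^-1) = [[11, 3], [-4, -1]]  ->  [[-4663, -1314], [1785, 503]]
... * rho(a^-1) = [[34, 21], [-13, -8]]  ->  [[-141460, -87411], [54151, 33461]]
... * rho(b) = [[-1, -3], [4, 11]]  ->  [[-208184, -537141], [79693, 205618]]
... * rho(b) = [[-1, -3], [4, 11]]  ->  [[-1940380, -5283999], [742779, 2022719]]
... * rho(a^-1) = [[34, 21], [-13, -8]]  ->  [[2719067, 1524012], [-1040861, -583393]]
tr = 2719067 + -583393 = 2135674

2135674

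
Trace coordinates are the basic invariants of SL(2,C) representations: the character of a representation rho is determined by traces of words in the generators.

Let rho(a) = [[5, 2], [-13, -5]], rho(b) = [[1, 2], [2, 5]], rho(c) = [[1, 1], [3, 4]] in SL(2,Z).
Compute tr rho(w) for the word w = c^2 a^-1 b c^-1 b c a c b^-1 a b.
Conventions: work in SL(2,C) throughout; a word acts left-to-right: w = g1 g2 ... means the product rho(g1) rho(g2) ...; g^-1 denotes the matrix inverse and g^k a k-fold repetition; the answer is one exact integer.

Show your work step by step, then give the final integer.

-1868358

rho(c) = [[1, 1], [3, 4]]
... * rho(c) = [[1, 1], [3, 4]]  ->  [[4, 5], [15, 19]]
... * rho(a^-1) = [[-5, -2], [13, 5]]  ->  [[45, 17], [172, 65]]
... * rho(b) = [[1, 2], [2, 5]]  ->  [[79, 175], [302, 669]]
... * rho(c^-1) = [[4, -1], [-3, 1]]  ->  [[-209, 96], [-799, 367]]
... * rho(b) = [[1, 2], [2, 5]]  ->  [[-17, 62], [-65, 237]]
... * rho(c) = [[1, 1], [3, 4]]  ->  [[169, 231], [646, 883]]
... * rho(a) = [[5, 2], [-13, -5]]  ->  [[-2158, -817], [-8249, -3123]]
... * rho(c) = [[1, 1], [3, 4]]  ->  [[-4609, -5426], [-17618, -20741]]
... * rho(b^-1) = [[5, -2], [-2, 1]]  ->  [[-12193, 3792], [-46608, 14495]]
... * rho(a) = [[5, 2], [-13, -5]]  ->  [[-110261, -43346], [-421475, -165691]]
... * rho(b) = [[1, 2], [2, 5]]  ->  [[-196953, -437252], [-752857, -1671405]]
tr = -196953 + -1671405 = -1868358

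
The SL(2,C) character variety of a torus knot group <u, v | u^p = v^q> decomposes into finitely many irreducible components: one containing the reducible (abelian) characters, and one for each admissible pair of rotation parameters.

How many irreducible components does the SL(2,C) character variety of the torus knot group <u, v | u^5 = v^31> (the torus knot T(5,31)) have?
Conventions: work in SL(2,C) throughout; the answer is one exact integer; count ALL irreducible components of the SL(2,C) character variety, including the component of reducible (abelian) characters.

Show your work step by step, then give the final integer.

For T(5,31): irreducibility forces the central element u^5 = v^31 to one of +I, -I.
So on each irreducible component the traces are pinned: tr(u) = 2*cos(pi*alpha/5) with 1 <= alpha <= 4, tr(v) = 2*cos(pi*beta/31) with 1 <= beta <= 30.
Consistency of u^5 = (-1)^alpha I with v^31 = (-1)^beta I forces alpha = beta (mod 2).
Enumerate parity-matched pairs: 2*15 odd-odd plus 2*15 even-even gives 60.
That is 60 components of irreducible characters, and with the reducible (abelian) component the total is 61.

61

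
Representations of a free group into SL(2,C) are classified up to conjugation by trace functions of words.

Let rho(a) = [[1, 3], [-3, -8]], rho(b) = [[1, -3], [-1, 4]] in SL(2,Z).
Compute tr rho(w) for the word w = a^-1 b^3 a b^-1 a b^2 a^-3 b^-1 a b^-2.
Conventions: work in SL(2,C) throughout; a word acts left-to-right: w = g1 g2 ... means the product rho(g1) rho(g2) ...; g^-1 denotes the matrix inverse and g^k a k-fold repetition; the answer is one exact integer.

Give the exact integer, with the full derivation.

rho(a^-1) = [[-8, -3], [3, 1]]
... * rho(b) = [[1, -3], [-1, 4]]  ->  [[-5, 12], [2, -5]]
... * rho(b) = [[1, -3], [-1, 4]]  ->  [[-17, 63], [7, -26]]
... * rho(b) = [[1, -3], [-1, 4]]  ->  [[-80, 303], [33, -125]]
... * rho(a) = [[1, 3], [-3, -8]]  ->  [[-989, -2664], [408, 1099]]
... * rho(b^-1) = [[4, 3], [1, 1]]  ->  [[-6620, -5631], [2731, 2323]]
... * rho(a) = [[1, 3], [-3, -8]]  ->  [[10273, 25188], [-4238, -10391]]
... * rho(b) = [[1, -3], [-1, 4]]  ->  [[-14915, 69933], [6153, -28850]]
... * rho(b) = [[1, -3], [-1, 4]]  ->  [[-84848, 324477], [35003, -133859]]
... * rho(a^-1) = [[-8, -3], [3, 1]]  ->  [[1652215, 579021], [-681601, -238868]]
... * rho(a^-1) = [[-8, -3], [3, 1]]  ->  [[-11480657, -4377624], [4736204, 1805935]]
... * rho(a^-1) = [[-8, -3], [3, 1]]  ->  [[78712384, 30064347], [-32471827, -12402677]]
... * rho(b^-1) = [[4, 3], [1, 1]]  ->  [[344913883, 266201499], [-142289985, -109818158]]
... * rho(a) = [[1, 3], [-3, -8]]  ->  [[-453690614, -1094870343], [187164489, 451675309]]
... * rho(b^-1) = [[4, 3], [1, 1]]  ->  [[-2909632799, -2455942185], [1200333265, 1013168776]]
... * rho(b^-1) = [[4, 3], [1, 1]]  ->  [[-14094473381, -11184840582], [5814501836, 4614168571]]
tr = -14094473381 + 4614168571 = -9480304810

-9480304810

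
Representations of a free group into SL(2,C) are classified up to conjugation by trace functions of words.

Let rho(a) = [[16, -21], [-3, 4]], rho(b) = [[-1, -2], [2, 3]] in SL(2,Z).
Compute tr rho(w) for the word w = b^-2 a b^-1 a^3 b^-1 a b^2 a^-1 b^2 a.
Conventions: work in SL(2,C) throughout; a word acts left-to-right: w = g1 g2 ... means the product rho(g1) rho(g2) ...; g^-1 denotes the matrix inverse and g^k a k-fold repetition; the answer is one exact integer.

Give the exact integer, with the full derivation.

rho(b^-1) = [[3, 2], [-2, -1]]
... * rho(b^-1) = [[3, 2], [-2, -1]]  ->  [[5, 4], [-4, -3]]
... * rho(a) = [[16, -21], [-3, 4]]  ->  [[68, -89], [-55, 72]]
... * rho(b^-1) = [[3, 2], [-2, -1]]  ->  [[382, 225], [-309, -182]]
... * rho(a) = [[16, -21], [-3, 4]]  ->  [[5437, -7122], [-4398, 5761]]
... * rho(a) = [[16, -21], [-3, 4]]  ->  [[108358, -142665], [-87651, 115402]]
... * rho(a) = [[16, -21], [-3, 4]]  ->  [[2161723, -2846178], [-1748622, 2302279]]
... * rho(b^-1) = [[3, 2], [-2, -1]]  ->  [[12177525, 7169624], [-9850424, -5799523]]
... * rho(a) = [[16, -21], [-3, 4]]  ->  [[173331528, -227049529], [-140208215, 183660812]]
... * rho(b) = [[-1, -2], [2, 3]]  ->  [[-627430586, -1027811643], [507529839, 831398866]]
... * rho(b) = [[-1, -2], [2, 3]]  ->  [[-1428192700, -1828573757], [1155267893, 1479136920]]
... * rho(a^-1) = [[4, 21], [3, 16]]  ->  [[-11198492071, -59249226812], [9058482332, 47926816473]]
... * rho(b) = [[-1, -2], [2, 3]]  ->  [[-107299961553, -155350696294], [86795150614, 125663484755]]
... * rho(b) = [[-1, -2], [2, 3]]  ->  [[-203401431035, -251452165776], [164531818896, 203400153037]]
... * rho(a) = [[16, -21], [-3, 4]]  ->  [[-2500066399232, 3265621388631], [2022308643225, -2641567584668]]
tr = -2500066399232 + -2641567584668 = -5141633983900

-5141633983900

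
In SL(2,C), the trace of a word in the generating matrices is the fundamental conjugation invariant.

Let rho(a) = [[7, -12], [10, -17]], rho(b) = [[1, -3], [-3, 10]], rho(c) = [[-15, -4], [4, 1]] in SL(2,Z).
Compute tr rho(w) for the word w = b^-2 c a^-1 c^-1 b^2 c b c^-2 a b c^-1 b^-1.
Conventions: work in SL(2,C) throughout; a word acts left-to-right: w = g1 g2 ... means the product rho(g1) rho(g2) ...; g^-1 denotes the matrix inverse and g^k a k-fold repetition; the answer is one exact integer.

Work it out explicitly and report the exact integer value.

-870062666231365

rho(b^-1) = [[10, 3], [3, 1]]
... * rho(b^-1) = [[10, 3], [3, 1]]  ->  [[109, 33], [33, 10]]
... * rho(c) = [[-15, -4], [4, 1]]  ->  [[-1503, -403], [-455, -122]]
... * rho(a^-1) = [[-17, 12], [-10, 7]]  ->  [[29581, -20857], [8955, -6314]]
... * rho(c^-1) = [[1, 4], [-4, -15]]  ->  [[113009, 431179], [34211, 130530]]
... * rho(b) = [[1, -3], [-3, 10]]  ->  [[-1180528, 3972763], [-357379, 1202667]]
... * rho(b) = [[1, -3], [-3, 10]]  ->  [[-13098817, 43269214], [-3965380, 13098807]]
... * rho(c) = [[-15, -4], [4, 1]]  ->  [[369559111, 95664482], [111875928, 28960327]]
... * rho(b) = [[1, -3], [-3, 10]]  ->  [[82565665, -152032513], [24994947, -46024514]]
... * rho(c^-1) = [[1, 4], [-4, -15]]  ->  [[690695717, 2610750355], [209093003, 790347498]]
... * rho(c^-1) = [[1, 4], [-4, -15]]  ->  [[-9752305703, -36398472457], [-2952296989, -11018840458]]
... * rho(a) = [[7, -12], [10, -17]]  ->  [[-432250864491, 735801700205], [-130854483503, 222747851654]]
... * rho(b) = [[1, -3], [-3, 10]]  ->  [[-2639655965106, 8654769595523], [-799098038465, 2620041967049]]
... * rho(c^-1) = [[1, 4], [-4, -15]]  ->  [[-37258734347198, -140380167793269], [-11279265906661, -42497021659595]]
... * rho(b^-1) = [[10, 3], [3, 1]]  ->  [[-793727846851787, -252156370834863], [-240283724045395, -76334819379578]]
tr = -793727846851787 + -76334819379578 = -870062666231365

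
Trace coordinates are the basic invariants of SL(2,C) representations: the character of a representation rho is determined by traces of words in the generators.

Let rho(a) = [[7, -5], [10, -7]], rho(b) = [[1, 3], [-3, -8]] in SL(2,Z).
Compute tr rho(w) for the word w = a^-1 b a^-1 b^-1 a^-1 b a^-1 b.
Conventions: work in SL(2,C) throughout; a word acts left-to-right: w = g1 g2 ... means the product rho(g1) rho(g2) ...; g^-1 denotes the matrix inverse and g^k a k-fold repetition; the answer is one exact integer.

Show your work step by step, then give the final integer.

-136573729

rho(a^-1) = [[-7, 5], [-10, 7]]
... * rho(b) = [[1, 3], [-3, -8]]  ->  [[-22, -61], [-31, -86]]
... * rho(a^-1) = [[-7, 5], [-10, 7]]  ->  [[764, -537], [1077, -757]]
... * rho(b^-1) = [[-8, -3], [3, 1]]  ->  [[-7723, -2829], [-10887, -3988]]
... * rho(a^-1) = [[-7, 5], [-10, 7]]  ->  [[82351, -58418], [116089, -82351]]
... * rho(b) = [[1, 3], [-3, -8]]  ->  [[257605, 714397], [363142, 1007075]]
... * rho(a^-1) = [[-7, 5], [-10, 7]]  ->  [[-8947205, 6288804], [-12612744, 8865235]]
... * rho(b) = [[1, 3], [-3, -8]]  ->  [[-27813617, -77152047], [-39208449, -108760112]]
tr = -27813617 + -108760112 = -136573729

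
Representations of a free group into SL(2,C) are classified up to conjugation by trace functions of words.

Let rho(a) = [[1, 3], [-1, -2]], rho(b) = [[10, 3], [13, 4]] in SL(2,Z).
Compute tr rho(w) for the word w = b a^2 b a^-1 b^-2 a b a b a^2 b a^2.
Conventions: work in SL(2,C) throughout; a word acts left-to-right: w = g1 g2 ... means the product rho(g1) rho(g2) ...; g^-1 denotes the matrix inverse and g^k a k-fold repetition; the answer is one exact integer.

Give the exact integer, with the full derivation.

rho(b) = [[10, 3], [13, 4]]
... * rho(a) = [[1, 3], [-1, -2]]  ->  [[7, 24], [9, 31]]
... * rho(a) = [[1, 3], [-1, -2]]  ->  [[-17, -27], [-22, -35]]
... * rho(b) = [[10, 3], [13, 4]]  ->  [[-521, -159], [-675, -206]]
... * rho(a^-1) = [[-2, -3], [1, 1]]  ->  [[883, 1404], [1144, 1819]]
... * rho(b^-1) = [[4, -3], [-13, 10]]  ->  [[-14720, 11391], [-19071, 14758]]
... * rho(b^-1) = [[4, -3], [-13, 10]]  ->  [[-206963, 158070], [-268138, 204793]]
... * rho(a) = [[1, 3], [-1, -2]]  ->  [[-365033, -937029], [-472931, -1214000]]
... * rho(b) = [[10, 3], [13, 4]]  ->  [[-15831707, -4843215], [-20511310, -6274793]]
... * rho(a) = [[1, 3], [-1, -2]]  ->  [[-10988492, -37808691], [-14236517, -48984344]]
... * rho(b) = [[10, 3], [13, 4]]  ->  [[-601397903, -184200240], [-779161642, -238646927]]
... * rho(a) = [[1, 3], [-1, -2]]  ->  [[-417197663, -1435793229], [-540514715, -1860191072]]
... * rho(a) = [[1, 3], [-1, -2]]  ->  [[1018595566, 1619993469], [1319676357, 2098837999]]
... * rho(b) = [[10, 3], [13, 4]]  ->  [[31245870757, 9535760574], [40481657557, 12354381067]]
... * rho(a) = [[1, 3], [-1, -2]]  ->  [[21710110183, 74666091123], [28127276490, 96736210537]]
... * rho(a) = [[1, 3], [-1, -2]]  ->  [[-52955980940, -84201851697], [-68608934047, -109090591604]]
tr = -52955980940 + -109090591604 = -162046572544

-162046572544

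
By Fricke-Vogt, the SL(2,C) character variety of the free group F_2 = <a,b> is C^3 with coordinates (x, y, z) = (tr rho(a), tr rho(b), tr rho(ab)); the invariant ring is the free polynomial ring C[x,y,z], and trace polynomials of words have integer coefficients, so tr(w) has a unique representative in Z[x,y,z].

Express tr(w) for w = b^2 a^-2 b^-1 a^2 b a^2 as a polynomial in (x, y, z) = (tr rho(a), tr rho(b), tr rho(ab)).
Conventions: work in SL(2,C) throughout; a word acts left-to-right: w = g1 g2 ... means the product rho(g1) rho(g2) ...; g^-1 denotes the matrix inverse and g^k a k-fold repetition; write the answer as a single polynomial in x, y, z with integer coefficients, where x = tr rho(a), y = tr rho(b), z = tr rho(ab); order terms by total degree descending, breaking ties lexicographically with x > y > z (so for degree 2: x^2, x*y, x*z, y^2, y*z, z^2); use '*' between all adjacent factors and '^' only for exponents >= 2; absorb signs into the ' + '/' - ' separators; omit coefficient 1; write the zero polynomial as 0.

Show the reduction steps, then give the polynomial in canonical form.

tr(b a b a) = tr(b a) * tr(b a) - tr(1)   [split at repeated b] = z^2 - 2
tr(b a b) = tr(b) * tr(a b) - tr(a) = y*z - x
tr(b a^2 b a) = tr(a) * tr(b a b a) - tr(b a b) = x*z^2 - y*z - x
tr(b^2) = tr(b) * tr(b) - tr(1) = y^2 - 2
tr(b a^2 b) = tr(a) * tr(b^2 a) - tr(b^2) = x*y*z - x^2 - y^2 + 2
tr(a^2 b a^2 b) = tr(a) * tr(b a^2 b a) - tr(b a^2 b) = x^2*z^2 - 2*x*y*z + y^2 - 2
tr(a b a) = tr(a) * tr(b a) - tr(b) = x*z - y
tr(b a b^2 a) = tr(b) * tr(a b a b) - tr(a b a) = y*z^2 - x*z - y
tr(b a b^2) = tr(b) * tr(b a b) - tr(b a) = y^2*z - x*y - z
tr(b^2 a^2 b a) = tr(a) * tr(b a b^2 a) - tr(b a b^2) = x*y*z^2 - x^2*z - y^2*z + z
tr(b^2 a^2 b) = tr(b) * tr(b a^2 b) - tr(b a^2) = x*y^2*z - x^2*y - y^3 - x*z + 3*y
tr(a b a^2 b^2 a) = tr(a) * tr(b^2 a^2 b a) - tr(b^2 a^2 b) = x^2*y*z^2 - x^3*z - 2*x*y^2*z + x^2*y + y^3 + 2*x*z - 3*y
tr(a b a^2 b^2) = tr(a) * tr(b^2 a b a) - tr(b^2 a b) = x*y*z^2 - x^2*z - y^2*z + z
tr(a^2 b a^2 b^2 a) = tr(a) * tr(a b a^2 b^2 a) - tr(a b a^2 b^2) = x^3*y*z^2 - x^4*z - 2*x^2*y^2*z + x^3*y + x*y^3 - x*y*z^2 + 3*x^2*z + y^2*z - 3*x*y - z
tr(a b a b a b) = tr(b a b a) * tr(b a) - tr(a b)   [split at repeated b] = z^3 - 3*z
tr(b^2 a b a b a) = tr(b) * tr(a b a b a b) - tr(a b a b a) = y*z^3 - x*z^2 - 2*y*z + x
tr(b^2 a b a b) = tr(b) * tr(b a b a b) - tr(b a b a) = y^2*z^2 - x*y*z - y^2 - z^2 + 2
tr(b a^2 b^2 a b a) = tr(a) * tr(b^2 a b a b a) - tr(b^2 a b a b) = x*y*z^3 - x^2*z^2 - y^2*z^2 - x*y*z + x^2 + y^2 + z^2 - 2
tr(b^2 a b^2 a) = tr(b) * tr(a b^2 a b) - tr(a b^2 a) = y^2*z^2 - 2*x*y*z + x^2 - 2
tr(b^2 a b^2) = tr(b) * tr(a b^3) - tr(a b^2) = y^3*z - x*y^2 - 2*y*z + x
tr(b a^2 b^2 a b) = tr(a) * tr(b^2 a b^2 a) - tr(b^2 a b^2) = x*y^2*z^2 - 2*x^2*y*z - y^3*z + x^3 + x*y^2 + 2*y*z - 3*x
tr(a^2 b a^2 b^2 a b) = tr(a) * tr(b a^2 b^2 a b a) - tr(b a^2 b^2 a b) = x^2*y*z^3 - x^3*z^2 - 2*x*y^2*z^2 + x^2*y*z + y^3*z + x*z^2 - 2*y*z + x
tr(b^-1 a^2 b a^2 b^2 a) = tr(a^2 b a^2 b^2 a) * tr(b) - tr(a^2 b a^2 b^2 a b) = x^3*y^2*z^2 - x^4*y*z - 2*x^2*y^3*z - x^2*y*z^3 + x^3*y^2 + x^3*z^2 + x*y^4 + x*y^2*z^2 + 2*x^2*y*z - 3*x*y^2 - x*z^2 + y*z - x
tr(a^-1 b^-1 a^2 b a^2 b^2) = tr(b^-1 a^2 b a^2 b^2) * tr(a) - tr(b^-1 a^2 b a^2 b^2 a) = -x^3*y^2*z^2 + x^4*y*z + 2*x^2*y^3*z + x^2*y*z^3 - x^3*y^2 - x*y^4 - x*y^2*z^2 - 4*x^2*y*z + 4*x*y^2 + x*z^2 - y*z - x
tr(b^2 a^-2 b^-1 a^2 b a^2) = tr(a^-1 b^-1 a^2 b a^2 b^2) * tr(a) - tr(a^-1 b^-1 a^2 b a^2 b^2 a) = -x^4*y^2*z^2 + x^5*y*z + 2*x^3*y^3*z + x^3*y*z^3 - x^4*y^2 - x^2*y^4 - x^2*y^2*z^2 - 4*x^3*y*z + 4*x^2*y^2 + x*y*z - x^2 - y^2 + 2

-x^4*y^2*z^2 + x^5*y*z + 2*x^3*y^3*z + x^3*y*z^3 - x^4*y^2 - x^2*y^4 - x^2*y^2*z^2 - 4*x^3*y*z + 4*x^2*y^2 + x*y*z - x^2 - y^2 + 2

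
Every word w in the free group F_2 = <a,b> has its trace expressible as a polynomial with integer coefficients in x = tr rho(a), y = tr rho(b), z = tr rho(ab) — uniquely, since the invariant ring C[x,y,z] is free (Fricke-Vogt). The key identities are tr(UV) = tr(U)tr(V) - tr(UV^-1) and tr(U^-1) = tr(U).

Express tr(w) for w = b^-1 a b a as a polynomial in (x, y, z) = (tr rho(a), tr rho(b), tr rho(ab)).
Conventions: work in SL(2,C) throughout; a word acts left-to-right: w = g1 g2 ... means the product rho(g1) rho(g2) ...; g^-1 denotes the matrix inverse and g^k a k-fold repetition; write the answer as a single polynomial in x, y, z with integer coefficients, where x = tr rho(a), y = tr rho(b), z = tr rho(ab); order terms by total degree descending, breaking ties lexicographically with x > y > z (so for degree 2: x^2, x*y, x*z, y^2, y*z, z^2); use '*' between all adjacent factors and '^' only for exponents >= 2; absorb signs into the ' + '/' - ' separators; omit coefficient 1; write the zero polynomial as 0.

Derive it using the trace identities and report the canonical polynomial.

trace(a b a) = trace(a) trace(b a) - trace(b)   [square of a] = x*z - y
trace(a b a b) = trace(b a) trace(b a) - trace(1)   [split at a repeated b] = z^2 - 2
trace(b^-1 a b a) = trace(a b a) trace(b) - trace(a b a b)   [inverse elimination on b] = x*y*z - y^2 - z^2 + 2

x*y*z - y^2 - z^2 + 2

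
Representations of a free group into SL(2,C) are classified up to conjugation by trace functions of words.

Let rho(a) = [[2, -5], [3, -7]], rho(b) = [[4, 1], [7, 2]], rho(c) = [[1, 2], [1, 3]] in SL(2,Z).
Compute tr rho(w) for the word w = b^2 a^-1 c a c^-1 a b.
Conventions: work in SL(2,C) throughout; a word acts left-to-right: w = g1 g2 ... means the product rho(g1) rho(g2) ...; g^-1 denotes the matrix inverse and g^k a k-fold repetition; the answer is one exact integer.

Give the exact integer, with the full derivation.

-1160

rho(b) = [[4, 1], [7, 2]]
... * rho(b) = [[4, 1], [7, 2]]  ->  [[23, 6], [42, 11]]
... * rho(a^-1) = [[-7, 5], [-3, 2]]  ->  [[-179, 127], [-327, 232]]
... * rho(c) = [[1, 2], [1, 3]]  ->  [[-52, 23], [-95, 42]]
... * rho(a) = [[2, -5], [3, -7]]  ->  [[-35, 99], [-64, 181]]
... * rho(c^-1) = [[3, -2], [-1, 1]]  ->  [[-204, 169], [-373, 309]]
... * rho(a) = [[2, -5], [3, -7]]  ->  [[99, -163], [181, -298]]
... * rho(b) = [[4, 1], [7, 2]]  ->  [[-745, -227], [-1362, -415]]
tr = -745 + -415 = -1160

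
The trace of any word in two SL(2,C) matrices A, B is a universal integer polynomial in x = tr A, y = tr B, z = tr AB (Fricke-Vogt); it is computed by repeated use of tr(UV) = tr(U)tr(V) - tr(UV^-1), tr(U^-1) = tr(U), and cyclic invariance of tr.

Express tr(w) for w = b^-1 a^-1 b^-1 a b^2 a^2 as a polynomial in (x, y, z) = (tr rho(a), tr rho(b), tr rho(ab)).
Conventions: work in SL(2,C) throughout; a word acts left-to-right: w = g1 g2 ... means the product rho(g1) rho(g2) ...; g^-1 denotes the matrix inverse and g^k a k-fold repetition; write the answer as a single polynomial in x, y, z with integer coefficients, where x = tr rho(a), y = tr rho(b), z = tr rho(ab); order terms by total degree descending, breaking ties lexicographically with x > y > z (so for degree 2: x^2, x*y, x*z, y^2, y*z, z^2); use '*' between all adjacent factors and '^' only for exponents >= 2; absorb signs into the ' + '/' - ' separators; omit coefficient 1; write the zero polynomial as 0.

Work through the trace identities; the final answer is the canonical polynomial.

trace(b a^2) = trace(a)*trace(b a) - trace(b)   [square of a] = x*z - y
and trace(a b a b) = trace(b a)*trace(b a) - trace(1)   [split at a repeated b] = z^2 - 2
trace(b a b^2 a) = trace(b)*trace(a b a b) - trace(a b a)   [square of b] = y*z^2 - x*z - y
trace(b a b) = trace(b)*trace(a b) - trace(a)   [square of b] = y*z - x
trace(a b a^2 b) = trace(a)*trace(b a b a) - trace(b a b)   [square of a] = x*z^2 - y*z - x
trace(a b a^2) = trace(a)*trace(a b a) - trace(a b)   [square of a] = x^2*z - x*y - z
trace(a^2 b^2 a b) = trace(b)*trace(a b a^2 b) - trace(a b a^2)   [square of b] = x*y*z^2 - x^2*z - y^2*z + z
and trace(a^2) = trace(a)*trace(a) - trace(1)   [square of a] = x^2 - 2
trace(a^3) = trace(a)*trace(a^2) - trace(a)   [square of a] = x^3 - 3*x
trace(a^2 b^2 a) = trace(b)*trace(a^3 b) - trace(a^3)   [square of b] = x^2*y*z - x^3 - x*y^2 - y*z + 3*x
trace(b a b^2 a^2 b) = trace(b)*trace(a^2 b^2 a b) - trace(a^2 b^2 a)   [square of b] = x*y^2*z^2 - 2*x^2*y*z - y^3*z + x^3 + x*y^2 + 2*y*z - 3*x
and trace(b a b a b a) = trace(b a b a)*trace(b a) - trace(a b)   [split at a repeated b] = z^3 - 3*z
next, trace(a^2 b a b a b) = trace(a)*trace(b a b a b a) - trace(b a b a b)   [square of a] = x*z^3 - y*z^2 - 2*x*z + y
next, trace(a^2 b a b a) = trace(a)*trace(a b a b a) - trace(a b a b)   [square of a] = x^2*z^2 - x*y*z - x^2 - z^2 + 2
trace(b a b^2 a^2 b a) = trace(b)*trace(a^2 b a b a b) - trace(a^2 b a b a)   [square of b] = x*y*z^3 - x^2*z^2 - y^2*z^2 - x*y*z + x^2 + y^2 + z^2 - 2
trace(a^-1 b a b^2 a^2 b) = trace(b a b^2 a^2 b)*trace(a) - trace(b a b^2 a^2 b a)   [inverse elimination on a] = x^2*y^2*z^2 - 2*x^3*y*z - x*y^3*z - x*y*z^3 + x^4 + x^2*y^2 + x^2*z^2 + y^2*z^2 + 3*x*y*z - 4*x^2 - y^2 - z^2 + 2
trace(a b^2 a^2 b^-1 a^-1 b) = trace(a^-1 b a b^2 a^2)*trace(b) - trace(a^-1 b a b^2 a^2 b)   [inverse elimination on b] = -x^2*y^2*z^2 + 2*x^3*y*z + x*y^3*z + x*y*z^3 - x^4 - x^2*y^2 - x^2*z^2 - 4*x*y*z + 4*x^2 + z^2 - 2
trace(b^-1 a^-1 b^-1 a b^2 a^2) = trace(a b^2 a^2 b^-1 a^-1)*trace(b) - trace(a b^2 a^2 b^-1 a^-1 b)   [inverse elimination on b] = x^2*y^2*z^2 - 2*x^3*y*z - x*y^3*z - x*y*z^3 + x^4 + x^2*y^2 + x^2*z^2 + 5*x*y*z - 4*x^2 - y^2 - z^2 + 2

x^2*y^2*z^2 - 2*x^3*y*z - x*y^3*z - x*y*z^3 + x^4 + x^2*y^2 + x^2*z^2 + 5*x*y*z - 4*x^2 - y^2 - z^2 + 2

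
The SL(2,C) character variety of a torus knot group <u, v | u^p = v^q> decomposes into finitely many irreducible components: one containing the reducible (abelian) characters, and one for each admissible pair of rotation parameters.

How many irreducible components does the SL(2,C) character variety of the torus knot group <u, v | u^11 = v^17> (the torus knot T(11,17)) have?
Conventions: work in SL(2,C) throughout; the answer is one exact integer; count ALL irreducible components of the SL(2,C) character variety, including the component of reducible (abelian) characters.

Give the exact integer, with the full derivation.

81

For T(11,17): irreducibility forces the central element u^11 = v^17 to one of +I, -I.
On an irreducible component, tr(u) is locked at 2*cos(pi*alpha/11) for some alpha in 1..10, and tr(v) at 2*cos(pi*beta/17) for some beta in 1..16.
u^11 = (-1)^alpha I and v^17 = (-1)^beta I must agree, so alpha and beta have equal parity.
Counting: 5 odd alphas x 8 odd betas + 5 even alphas x 8 even betas = 40 + 40 = 80.
Total: 80 irreducible-character components + 1 reducible (abelian) component = 81.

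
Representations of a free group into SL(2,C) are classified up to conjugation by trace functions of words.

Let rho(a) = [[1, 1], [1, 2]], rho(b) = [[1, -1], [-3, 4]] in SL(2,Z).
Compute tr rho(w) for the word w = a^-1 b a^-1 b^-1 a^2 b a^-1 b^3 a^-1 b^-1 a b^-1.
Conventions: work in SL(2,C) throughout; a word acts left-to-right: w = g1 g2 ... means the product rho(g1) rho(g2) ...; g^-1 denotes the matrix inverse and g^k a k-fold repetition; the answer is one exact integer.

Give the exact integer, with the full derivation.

rho(a^-1) = [[2, -1], [-1, 1]]
... * rho(b) = [[1, -1], [-3, 4]]  ->  [[5, -6], [-4, 5]]
... * rho(a^-1) = [[2, -1], [-1, 1]]  ->  [[16, -11], [-13, 9]]
... * rho(b^-1) = [[4, 1], [3, 1]]  ->  [[31, 5], [-25, -4]]
... * rho(a) = [[1, 1], [1, 2]]  ->  [[36, 41], [-29, -33]]
... * rho(a) = [[1, 1], [1, 2]]  ->  [[77, 118], [-62, -95]]
... * rho(b) = [[1, -1], [-3, 4]]  ->  [[-277, 395], [223, -318]]
... * rho(a^-1) = [[2, -1], [-1, 1]]  ->  [[-949, 672], [764, -541]]
... * rho(b) = [[1, -1], [-3, 4]]  ->  [[-2965, 3637], [2387, -2928]]
... * rho(b) = [[1, -1], [-3, 4]]  ->  [[-13876, 17513], [11171, -14099]]
... * rho(b) = [[1, -1], [-3, 4]]  ->  [[-66415, 83928], [53468, -67567]]
... * rho(a^-1) = [[2, -1], [-1, 1]]  ->  [[-216758, 150343], [174503, -121035]]
... * rho(b^-1) = [[4, 1], [3, 1]]  ->  [[-416003, -66415], [334907, 53468]]
... * rho(a) = [[1, 1], [1, 2]]  ->  [[-482418, -548833], [388375, 441843]]
... * rho(b^-1) = [[4, 1], [3, 1]]  ->  [[-3576171, -1031251], [2879029, 830218]]
tr = -3576171 + 830218 = -2745953

-2745953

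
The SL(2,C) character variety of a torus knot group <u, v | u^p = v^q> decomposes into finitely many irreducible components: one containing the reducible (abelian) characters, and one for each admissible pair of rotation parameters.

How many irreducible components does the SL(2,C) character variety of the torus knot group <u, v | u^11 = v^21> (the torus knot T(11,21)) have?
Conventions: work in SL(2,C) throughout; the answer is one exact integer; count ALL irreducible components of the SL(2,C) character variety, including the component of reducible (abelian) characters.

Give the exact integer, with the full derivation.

101

For T(11,21): irreducibility forces the central element u^11 = v^21 to one of +I, -I.
On an irreducible component, tr(u) is locked at 2*cos(pi*alpha/11) for some alpha in 1..10, and tr(v) at 2*cos(pi*beta/21) for some beta in 1..20.
The two central values (-1)^alpha I and (-1)^beta I must be the same matrix, so alpha and beta share a parity.
Counting: 5 odd alphas x 10 odd betas + 5 even alphas x 10 even betas = 50 + 50 = 100.
components with irreducible characters: 100; plus the single component of reducible (abelian) characters: total 101.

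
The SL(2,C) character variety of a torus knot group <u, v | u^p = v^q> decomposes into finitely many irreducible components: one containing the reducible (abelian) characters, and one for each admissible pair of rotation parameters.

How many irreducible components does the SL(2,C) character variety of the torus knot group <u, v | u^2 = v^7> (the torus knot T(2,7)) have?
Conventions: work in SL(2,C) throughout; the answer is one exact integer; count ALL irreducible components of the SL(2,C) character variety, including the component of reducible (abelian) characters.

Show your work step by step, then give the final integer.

Gamma = < u, v | u^2 = v^7 > (torus knot T(2,7)); the central element u^2 = v^7 acts as +I or -I in any irreducible SL(2,C) representation.
So on each irreducible component the traces are pinned: tr(u) = 2*cos(pi*alpha/2) with 1 <= alpha <= 1, tr(v) = 2*cos(pi*beta/7) with 1 <= beta <= 6.
u^2 = (-1)^alpha I and v^7 = (-1)^beta I must agree, so alpha and beta have equal parity.
count pairs: odd alpha (1 choices) x odd beta (3), plus even alpha (0) x even beta (3): 1*3 + 0*3 = 3.
That is 3 components of irreducible characters, and with the reducible (abelian) component the total is 4.

4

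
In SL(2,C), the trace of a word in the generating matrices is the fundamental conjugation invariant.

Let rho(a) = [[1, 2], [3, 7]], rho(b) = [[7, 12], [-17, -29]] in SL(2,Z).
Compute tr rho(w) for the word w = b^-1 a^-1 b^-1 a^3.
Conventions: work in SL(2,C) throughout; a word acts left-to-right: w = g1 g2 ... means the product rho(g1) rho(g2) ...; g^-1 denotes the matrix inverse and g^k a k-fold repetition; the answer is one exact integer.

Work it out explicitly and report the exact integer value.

rho(b^-1) = [[-29, -12], [17, 7]]
... * rho(a^-1) = [[7, -2], [-3, 1]]  ->  [[-167, 46], [98, -27]]
... * rho(b^-1) = [[-29, -12], [17, 7]]  ->  [[5625, 2326], [-3301, -1365]]
... * rho(a) = [[1, 2], [3, 7]]  ->  [[12603, 27532], [-7396, -16157]]
... * rho(a) = [[1, 2], [3, 7]]  ->  [[95199, 217930], [-55867, -127891]]
... * rho(a) = [[1, 2], [3, 7]]  ->  [[748989, 1715908], [-439540, -1006971]]
tr = 748989 + -1006971 = -257982

-257982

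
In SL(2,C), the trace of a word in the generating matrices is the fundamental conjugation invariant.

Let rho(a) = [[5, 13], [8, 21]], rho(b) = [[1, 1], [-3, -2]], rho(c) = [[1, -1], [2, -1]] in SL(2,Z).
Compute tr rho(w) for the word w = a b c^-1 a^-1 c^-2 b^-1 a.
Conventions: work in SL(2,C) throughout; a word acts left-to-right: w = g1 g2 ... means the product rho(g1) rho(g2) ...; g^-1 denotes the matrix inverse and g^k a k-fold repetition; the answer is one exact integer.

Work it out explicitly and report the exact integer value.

343202

rho(a) = [[5, 13], [8, 21]]
... * rho(b) = [[1, 1], [-3, -2]]  ->  [[-34, -21], [-55, -34]]
... * rho(c^-1) = [[-1, 1], [-2, 1]]  ->  [[76, -55], [123, -89]]
... * rho(a^-1) = [[21, -13], [-8, 5]]  ->  [[2036, -1263], [3295, -2044]]
... * rho(c^-1) = [[-1, 1], [-2, 1]]  ->  [[490, 773], [793, 1251]]
... * rho(c^-1) = [[-1, 1], [-2, 1]]  ->  [[-2036, 1263], [-3295, 2044]]
... * rho(b^-1) = [[-2, -1], [3, 1]]  ->  [[7861, 3299], [12722, 5339]]
... * rho(a) = [[5, 13], [8, 21]]  ->  [[65697, 171472], [106322, 277505]]
tr = 65697 + 277505 = 343202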